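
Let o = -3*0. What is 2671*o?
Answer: 0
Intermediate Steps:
o = 0
2671*o = 2671*0 = 0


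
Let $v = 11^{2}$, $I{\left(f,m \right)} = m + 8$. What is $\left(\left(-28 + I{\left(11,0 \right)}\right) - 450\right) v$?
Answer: $-56870$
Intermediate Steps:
$I{\left(f,m \right)} = 8 + m$
$v = 121$
$\left(\left(-28 + I{\left(11,0 \right)}\right) - 450\right) v = \left(\left(-28 + \left(8 + 0\right)\right) - 450\right) 121 = \left(\left(-28 + 8\right) - 450\right) 121 = \left(-20 - 450\right) 121 = \left(-470\right) 121 = -56870$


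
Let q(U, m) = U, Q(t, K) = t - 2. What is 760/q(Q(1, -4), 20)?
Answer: -760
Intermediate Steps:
Q(t, K) = -2 + t
760/q(Q(1, -4), 20) = 760/(-2 + 1) = 760/(-1) = 760*(-1) = -760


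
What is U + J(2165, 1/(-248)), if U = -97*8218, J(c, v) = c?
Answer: -794981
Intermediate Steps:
U = -797146
U + J(2165, 1/(-248)) = -797146 + 2165 = -794981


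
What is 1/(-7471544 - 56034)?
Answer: -1/7527578 ≈ -1.3284e-7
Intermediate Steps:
1/(-7471544 - 56034) = 1/(-7527578) = -1/7527578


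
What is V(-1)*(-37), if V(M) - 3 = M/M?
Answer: -148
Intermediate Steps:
V(M) = 4 (V(M) = 3 + M/M = 3 + 1 = 4)
V(-1)*(-37) = 4*(-37) = -148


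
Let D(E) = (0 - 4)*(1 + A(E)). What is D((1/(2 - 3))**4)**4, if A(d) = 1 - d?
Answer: 256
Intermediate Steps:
D(E) = -8 + 4*E (D(E) = (0 - 4)*(1 + (1 - E)) = -4*(2 - E) = -8 + 4*E)
D((1/(2 - 3))**4)**4 = (-8 + 4*(1/(2 - 3))**4)**4 = (-8 + 4*(1/(-1))**4)**4 = (-8 + 4*(-1)**4)**4 = (-8 + 4*1)**4 = (-8 + 4)**4 = (-4)**4 = 256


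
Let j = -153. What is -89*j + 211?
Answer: 13828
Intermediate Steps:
-89*j + 211 = -89*(-153) + 211 = 13617 + 211 = 13828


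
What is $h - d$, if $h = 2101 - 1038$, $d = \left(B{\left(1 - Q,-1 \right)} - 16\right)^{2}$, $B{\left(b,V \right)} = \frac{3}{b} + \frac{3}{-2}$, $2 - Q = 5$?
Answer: $\frac{12519}{16} \approx 782.44$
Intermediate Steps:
$Q = -3$ ($Q = 2 - 5 = -3$)
$B{\left(b,V \right)} = - \frac{3}{2} + \frac{3}{b}$ ($B{\left(b,V \right)} = \frac{3}{b} + 3 \left(- \frac{1}{2}\right) = \frac{3}{b} - \frac{3}{2} = - \frac{3}{2} + \frac{3}{b}$)
$d = \frac{4489}{16}$ ($d = \left(\left(- \frac{3}{2} + \frac{3}{1 - -3}\right) - 16\right)^{2} = \left(\left(- \frac{3}{2} + \frac{3}{1 + 3}\right) - 16\right)^{2} = \left(\left(- \frac{3}{2} + \frac{3}{4}\right) - 16\right)^{2} = \left(- \frac{3}{4} - 16\right)^{2} = \left(- \frac{67}{4}\right)^{2} = \frac{4489}{16} \approx 280.56$)
$h = 1063$
$h - d = 1063 - \frac{4489}{16} = \frac{12519}{16}$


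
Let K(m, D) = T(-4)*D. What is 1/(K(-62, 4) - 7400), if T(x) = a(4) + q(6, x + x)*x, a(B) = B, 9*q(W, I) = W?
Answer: -3/22184 ≈ -0.00013523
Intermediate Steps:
q(W, I) = W/9
T(x) = 4 + 2*x/3 (T(x) = 4 + ((⅑)*6)*x = 4 + 2*x/3)
K(m, D) = 4*D/3 (K(m, D) = (4 + (⅔)*(-4))*D = (4 - 8/3)*D = 4*D/3)
1/(K(-62, 4) - 7400) = 1/((4/3)*4 - 7400) = 1/(16/3 - 7400) = 1/(-22184/3) = -3/22184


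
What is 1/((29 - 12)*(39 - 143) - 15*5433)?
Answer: -1/83263 ≈ -1.2010e-5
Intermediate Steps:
1/((29 - 12)*(39 - 143) - 15*5433) = 1/(17*(-104) - 81495) = 1/(-1768 - 81495) = 1/(-83263) = -1/83263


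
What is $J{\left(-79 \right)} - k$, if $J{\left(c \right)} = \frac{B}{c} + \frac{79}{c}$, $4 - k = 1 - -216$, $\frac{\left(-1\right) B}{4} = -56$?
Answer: $\frac{16524}{79} \approx 209.16$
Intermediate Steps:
$B = 224$ ($B = \left(-4\right) \left(-56\right) = 224$)
$k = -213$ ($k = 4 - \left(1 - -216\right) = 4 - \left(1 + 216\right) = 4 - 217 = -213$)
$J{\left(c \right)} = \frac{303}{c}$ ($J{\left(c \right)} = \frac{224}{c} + \frac{79}{c} = \frac{303}{c}$)
$J{\left(-79 \right)} - k = \frac{303}{-79} - -213 = 303 \left(- \frac{1}{79}\right) + 213 = - \frac{303}{79} + 213 = \frac{16524}{79}$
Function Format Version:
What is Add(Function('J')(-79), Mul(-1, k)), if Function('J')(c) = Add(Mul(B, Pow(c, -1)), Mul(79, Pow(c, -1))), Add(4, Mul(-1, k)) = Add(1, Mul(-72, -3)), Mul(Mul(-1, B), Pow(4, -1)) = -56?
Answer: Rational(16524, 79) ≈ 209.16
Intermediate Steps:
B = 224 (B = Mul(-4, -56) = 224)
k = -213 (k = Add(4, Mul(-1, Add(1, Mul(-72, -3)))) = Add(4, Mul(-1, Add(1, 216))) = Add(4, Mul(-1, 217)) = Add(4, -217) = -213)
Function('J')(c) = Mul(303, Pow(c, -1)) (Function('J')(c) = Add(Mul(224, Pow(c, -1)), Mul(79, Pow(c, -1))) = Mul(303, Pow(c, -1)))
Add(Function('J')(-79), Mul(-1, k)) = Add(Mul(303, Pow(-79, -1)), Mul(-1, -213)) = Add(Mul(303, Rational(-1, 79)), 213) = Add(Rational(-303, 79), 213) = Rational(16524, 79)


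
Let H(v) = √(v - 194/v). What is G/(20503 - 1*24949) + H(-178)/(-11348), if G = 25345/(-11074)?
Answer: 25345/49235004 - I*√1401305/1009972 ≈ 0.00051478 - 0.0011721*I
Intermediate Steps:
G = -25345/11074 (G = 25345*(-1/11074) = -25345/11074 ≈ -2.2887)
G/(20503 - 1*24949) + H(-178)/(-11348) = -25345/(11074*(20503 - 1*24949)) + √(-178 - 194/(-178))/(-11348) = -25345/(11074*(20503 - 24949)) + √(-178 - 194*(-1/178))*(-1/11348) = -25345/11074/(-4446) + √(-178 + 97/89)*(-1/11348) = -25345/11074*(-1/4446) + √(-15745/89)*(-1/11348) = 25345/49235004 + (I*√1401305/89)*(-1/11348) = 25345/49235004 - I*√1401305/1009972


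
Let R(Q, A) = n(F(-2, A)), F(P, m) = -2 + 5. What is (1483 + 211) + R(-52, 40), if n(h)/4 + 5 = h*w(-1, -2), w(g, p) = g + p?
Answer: 1638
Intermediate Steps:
F(P, m) = 3
n(h) = -20 - 12*h (n(h) = -20 + 4*(h*(-1 - 2)) = -20 + 4*(h*(-3)) = -20 + 4*(-3*h) = -20 - 12*h)
R(Q, A) = -56 (R(Q, A) = -20 - 12*3 = -20 - 36 = -56)
(1483 + 211) + R(-52, 40) = (1483 + 211) - 56 = 1694 - 56 = 1638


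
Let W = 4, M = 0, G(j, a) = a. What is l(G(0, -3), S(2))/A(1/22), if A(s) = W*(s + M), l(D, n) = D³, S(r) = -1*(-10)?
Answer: -297/2 ≈ -148.50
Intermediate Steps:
S(r) = 10
A(s) = 4*s (A(s) = 4*(s + 0) = 4*s)
l(G(0, -3), S(2))/A(1/22) = (-3)³/((4/22)) = -27/(4*(1/22)) = -27/2/11 = -27*11/2 = -297/2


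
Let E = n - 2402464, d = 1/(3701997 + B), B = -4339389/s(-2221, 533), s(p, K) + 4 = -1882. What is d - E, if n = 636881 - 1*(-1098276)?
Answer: 4662010718438303/6986305731 ≈ 6.6731e+5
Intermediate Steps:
n = 1735157 (n = 636881 + 1098276 = 1735157)
s(p, K) = -1886 (s(p, K) = -4 - 1882 = -1886)
B = 4339389/1886 (B = -4339389/(-1886) = -4339389*(-1/1886) = 4339389/1886 ≈ 2300.8)
d = 1886/6986305731 (d = 1/(3701997 + 4339389/1886) = 1/(6986305731/1886) = 1886/6986305731 ≈ 2.6996e-7)
E = -667307 (E = 1735157 - 2402464 = -667307)
d - E = 1886/6986305731 - 1*(-667307) = 1886/6986305731 + 667307 = 4662010718438303/6986305731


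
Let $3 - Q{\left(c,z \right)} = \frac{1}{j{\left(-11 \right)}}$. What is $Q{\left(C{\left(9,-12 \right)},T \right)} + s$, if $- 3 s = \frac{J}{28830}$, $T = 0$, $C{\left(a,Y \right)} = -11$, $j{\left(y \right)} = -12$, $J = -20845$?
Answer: $\frac{115009}{34596} \approx 3.3243$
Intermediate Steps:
$Q{\left(c,z \right)} = \frac{37}{12}$ ($Q{\left(c,z \right)} = 3 - \frac{1}{-12} = 3 - - \frac{1}{12} = 3 + \frac{1}{12} = \frac{37}{12}$)
$s = \frac{4169}{17298}$ ($s = - \frac{\left(-20845\right) \frac{1}{28830}}{3} = \left(- \frac{1}{3}\right) \left(- \frac{4169}{5766}\right) = \frac{4169}{17298} \approx 0.24101$)
$Q{\left(C{\left(9,-12 \right)},T \right)} + s = \frac{37}{12} + \frac{4169}{17298} = \frac{115009}{34596}$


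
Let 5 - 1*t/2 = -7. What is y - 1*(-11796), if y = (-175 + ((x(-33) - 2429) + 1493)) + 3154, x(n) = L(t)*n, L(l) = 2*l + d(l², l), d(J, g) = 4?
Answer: 12123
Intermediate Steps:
t = 24 (t = 10 - 2*(-7) = 10 + 14 = 24)
L(l) = 4 + 2*l (L(l) = 2*l + 4 = 4 + 2*l)
x(n) = 52*n (x(n) = (4 + 2*24)*n = (4 + 48)*n = 52*n)
y = 327 (y = (-175 + ((52*(-33) - 2429) + 1493)) + 3154 = (-175 + ((-1716 - 2429) + 1493)) + 3154 = (-175 + (-4145 + 1493)) + 3154 = (-175 - 2652) + 3154 = -2827 + 3154 = 327)
y - 1*(-11796) = 327 - 1*(-11796) = 327 + 11796 = 12123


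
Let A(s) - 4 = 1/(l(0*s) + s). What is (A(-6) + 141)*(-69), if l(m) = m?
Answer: -19987/2 ≈ -9993.5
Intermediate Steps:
A(s) = 4 + 1/s (A(s) = 4 + 1/(0*s + s) = 4 + 1/(0 + s) = 4 + 1/s)
(A(-6) + 141)*(-69) = ((4 + 1/(-6)) + 141)*(-69) = ((4 - 1/6) + 141)*(-69) = (23/6 + 141)*(-69) = (869/6)*(-69) = -19987/2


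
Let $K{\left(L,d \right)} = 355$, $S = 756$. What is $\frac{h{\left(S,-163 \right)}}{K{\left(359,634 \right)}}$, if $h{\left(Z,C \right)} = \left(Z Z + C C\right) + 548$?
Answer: $\frac{598653}{355} \approx 1686.3$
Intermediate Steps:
$h{\left(Z,C \right)} = 548 + C^{2} + Z^{2}$ ($h{\left(Z,C \right)} = \left(Z^{2} + C^{2}\right) + 548 = \left(C^{2} + Z^{2}\right) + 548 = 548 + C^{2} + Z^{2}$)
$\frac{h{\left(S,-163 \right)}}{K{\left(359,634 \right)}} = \frac{548 + \left(-163\right)^{2} + 756^{2}}{355} = \left(548 + 26569 + 571536\right) \frac{1}{355} = 598653 \cdot \frac{1}{355} = \frac{598653}{355}$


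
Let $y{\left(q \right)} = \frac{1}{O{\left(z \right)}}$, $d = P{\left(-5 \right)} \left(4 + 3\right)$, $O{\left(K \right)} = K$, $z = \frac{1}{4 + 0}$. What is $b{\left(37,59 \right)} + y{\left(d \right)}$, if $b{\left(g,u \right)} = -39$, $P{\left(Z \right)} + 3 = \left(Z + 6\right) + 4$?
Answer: $-35$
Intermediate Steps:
$z = \frac{1}{4} \approx 0.25$
$P{\left(Z \right)} = 7 + Z$ ($P{\left(Z \right)} = -3 + \left(\left(Z + 6\right) + 4\right) = -3 + \left(\left(6 + Z\right) + 4\right) = -3 + \left(10 + Z\right) = 7 + Z$)
$d = 14$ ($d = \left(7 - 5\right) \left(4 + 3\right) = 2 \cdot 7 = 14$)
$y{\left(q \right)} = 4$ ($y{\left(q \right)} = \frac{1}{\frac{1}{4}} = 4$)
$b{\left(37,59 \right)} + y{\left(d \right)} = -39 + 4 = -35$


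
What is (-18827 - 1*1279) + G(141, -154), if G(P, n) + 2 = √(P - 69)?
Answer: -20108 + 6*√2 ≈ -20100.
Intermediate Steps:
G(P, n) = -2 + √(-69 + P) (G(P, n) = -2 + √(P - 69) = -2 + √(-69 + P))
(-18827 - 1*1279) + G(141, -154) = (-18827 - 1*1279) + (-2 + √(-69 + 141)) = (-18827 - 1279) + (-2 + √72) = -20106 + (-2 + 6*√2) = -20108 + 6*√2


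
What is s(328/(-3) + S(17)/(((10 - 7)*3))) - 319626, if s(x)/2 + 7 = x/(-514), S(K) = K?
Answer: -739326353/2313 ≈ -3.1964e+5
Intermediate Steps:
s(x) = -14 - x/257 (s(x) = -14 + 2*(x/(-514)) = -14 + 2*(x*(-1/514)) = -14 + 2*(-x/514) = -14 - x/257)
s(328/(-3) + S(17)/(((10 - 7)*3))) - 319626 = (-14 - (328/(-3) + 17/(((10 - 7)*3)))/257) - 319626 = (-14 - (328*(-⅓) + 17/((3*3)))/257) - 319626 = (-14 - (-328/3 + 17/9)/257) - 319626 = (-14 - 1/257*(-967/9)) - 319626 = (-14 + 967/2313) - 319626 = -31415/2313 - 319626 = -739326353/2313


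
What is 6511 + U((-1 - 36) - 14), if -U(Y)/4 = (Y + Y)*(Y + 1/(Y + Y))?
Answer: -14301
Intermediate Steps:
U(Y) = -8*Y*(Y + 1/(2*Y)) (U(Y) = -4*(Y + Y)*(Y + 1/(Y + Y)) = -4*2*Y*(Y + 1/(2*Y)) = -8*Y*(Y + 1/(2*Y)))
6511 + U((-1 - 36) - 14) = 6511 + (-4 - 8*((-1 - 36) - 14)**2) = 6511 + (-4 - 8*(-37 - 14)**2) = 6511 + (-4 - 8*(-51)**2) = 6511 + (-4 - 8*2601) = 6511 + (-4 - 20808) = 6511 - 20812 = -14301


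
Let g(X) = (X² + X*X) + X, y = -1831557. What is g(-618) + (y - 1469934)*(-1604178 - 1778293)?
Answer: 11167198327491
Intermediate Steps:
g(X) = X + 2*X² (g(X) = (X² + X²) + X = 2*X² + X = X + 2*X²)
g(-618) + (y - 1469934)*(-1604178 - 1778293) = -618*(1 + 2*(-618)) + (-1831557 - 1469934)*(-1604178 - 1778293) = -618*(1 - 1236) - 3301491*(-3382471) = -618*(-1235) + 11167197564261 = 763230 + 11167197564261 = 11167198327491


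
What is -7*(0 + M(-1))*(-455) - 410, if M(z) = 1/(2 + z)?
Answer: 2775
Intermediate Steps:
-7*(0 + M(-1))*(-455) - 410 = -7*(0 + 1/(2 - 1))*(-455) - 410 = -7*(0 + 1/1)*(-455) - 410 = -7*(0 + 1)*(-455) - 410 = -7*1*(-455) - 410 = -7*(-455) - 410 = 3185 - 410 = 2775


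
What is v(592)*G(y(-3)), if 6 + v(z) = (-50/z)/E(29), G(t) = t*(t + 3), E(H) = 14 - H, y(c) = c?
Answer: 0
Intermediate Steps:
G(t) = t*(3 + t)
v(z) = -6 + 10/(3*z) (v(z) = -6 + (-50/z)/(14 - 1*29) = -6 + (-50/z)/(14 - 29) = -6 - 50/z/(-15) = -6 - 50/z*(-1/15) = -6 + 10/(3*z))
v(592)*G(y(-3)) = (-6 + (10/3)/592)*(-3*(3 - 3)) = (-6 + (10/3)*(1/592))*(-3*0) = (-6 + 5/888)*0 = -5323/888*0 = 0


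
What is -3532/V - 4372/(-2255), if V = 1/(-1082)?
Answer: 8617766492/2255 ≈ 3.8216e+6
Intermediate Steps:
V = -1/1082 ≈ -0.00092421
-3532/V - 4372/(-2255) = -3532/(-1/1082) - 4372/(-2255) = -3532*(-1082) - 4372*(-1/2255) = 3821624 + 4372/2255 = 8617766492/2255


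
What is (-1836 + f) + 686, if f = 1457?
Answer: 307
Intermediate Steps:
(-1836 + f) + 686 = (-1836 + 1457) + 686 = -379 + 686 = 307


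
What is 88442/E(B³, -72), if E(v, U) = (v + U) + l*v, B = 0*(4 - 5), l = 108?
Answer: -44221/36 ≈ -1228.4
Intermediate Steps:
B = 0 (B = 0*(-1) = 0)
E(v, U) = U + 109*v (E(v, U) = (v + U) + 108*v = (U + v) + 108*v = U + 109*v)
88442/E(B³, -72) = 88442/(-72 + 109*0³) = 88442/(-72 + 109*0) = 88442/(-72 + 0) = 88442/(-72) = 88442*(-1/72) = -44221/36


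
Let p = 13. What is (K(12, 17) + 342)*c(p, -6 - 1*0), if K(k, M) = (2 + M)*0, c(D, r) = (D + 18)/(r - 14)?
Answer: -5301/10 ≈ -530.10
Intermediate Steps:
c(D, r) = (18 + D)/(-14 + r)
K(k, M) = 0
(K(12, 17) + 342)*c(p, -6 - 1*0) = (0 + 342)*((18 + 13)/(-14 + (-6 - 1*0))) = 342*(31/(-14 + (-6 + 0))) = 342*(31/(-14 - 6)) = 342*(31/(-20)) = 342*(-1/20*31) = 342*(-31/20) = -5301/10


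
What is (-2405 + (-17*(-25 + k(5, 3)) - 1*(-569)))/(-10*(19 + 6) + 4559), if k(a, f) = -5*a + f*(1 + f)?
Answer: -1190/4309 ≈ -0.27617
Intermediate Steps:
(-2405 + (-17*(-25 + k(5, 3)) - 1*(-569)))/(-10*(19 + 6) + 4559) = (-2405 + (-17*(-25 + (3 + 3² - 5*5)) - 1*(-569)))/(-10*(19 + 6) + 4559) = (-2405 + (-17*(-25 + (3 + 9 - 25)) + 569))/(-10*25 + 4559) = (-2405 + (-17*(-25 - 13) + 569))/(-250 + 4559) = (-2405 + (-17*(-38) + 569))/4309 = (-2405 + (646 + 569))*(1/4309) = (-2405 + 1215)*(1/4309) = -1190*1/4309 = -1190/4309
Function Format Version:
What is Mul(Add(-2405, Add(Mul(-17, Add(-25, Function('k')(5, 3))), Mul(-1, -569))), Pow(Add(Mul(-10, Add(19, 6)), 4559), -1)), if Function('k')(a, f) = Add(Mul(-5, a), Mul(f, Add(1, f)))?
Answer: Rational(-1190, 4309) ≈ -0.27617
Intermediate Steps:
Mul(Add(-2405, Add(Mul(-17, Add(-25, Function('k')(5, 3))), Mul(-1, -569))), Pow(Add(Mul(-10, Add(19, 6)), 4559), -1)) = Mul(Add(-2405, Add(Mul(-17, Add(-25, Add(3, Pow(3, 2), Mul(-5, 5)))), Mul(-1, -569))), Pow(Add(Mul(-10, Add(19, 6)), 4559), -1)) = Mul(Add(-2405, Add(Mul(-17, Add(-25, Add(3, 9, -25))), 569)), Pow(Add(Mul(-10, 25), 4559), -1)) = Mul(Add(-2405, Add(Mul(-17, Add(-25, -13)), 569)), Pow(Add(-250, 4559), -1)) = Mul(Add(-2405, Add(Mul(-17, -38), 569)), Pow(4309, -1)) = Mul(Add(-2405, Add(646, 569)), Rational(1, 4309)) = Mul(Add(-2405, 1215), Rational(1, 4309)) = Mul(-1190, Rational(1, 4309)) = Rational(-1190, 4309)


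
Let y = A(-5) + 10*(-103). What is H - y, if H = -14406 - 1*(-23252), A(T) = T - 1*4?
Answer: 9885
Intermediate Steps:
A(T) = -4 + T (A(T) = T - 4 = -4 + T)
H = 8846 (H = -14406 + 23252 = 8846)
y = -1039 (y = (-4 - 5) + 10*(-103) = -9 - 1030 = -1039)
H - y = 8846 - 1*(-1039) = 8846 + 1039 = 9885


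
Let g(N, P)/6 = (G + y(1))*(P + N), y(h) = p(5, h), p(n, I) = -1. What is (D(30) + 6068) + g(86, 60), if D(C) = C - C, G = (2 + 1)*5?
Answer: 18332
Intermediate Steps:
y(h) = -1
G = 15 (G = 3*5 = 15)
D(C) = 0
g(N, P) = 84*N + 84*P (g(N, P) = 6*((15 - 1)*(P + N)) = 6*(14*(N + P)) = 6*(14*N + 14*P) = 84*N + 84*P)
(D(30) + 6068) + g(86, 60) = (0 + 6068) + (84*86 + 84*60) = 6068 + (7224 + 5040) = 6068 + 12264 = 18332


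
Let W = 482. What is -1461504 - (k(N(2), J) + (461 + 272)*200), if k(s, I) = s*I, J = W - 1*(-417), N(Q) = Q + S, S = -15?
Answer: -1596417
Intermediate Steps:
N(Q) = -15 + Q (N(Q) = Q - 15 = -15 + Q)
J = 899 (J = 482 - 1*(-417) = 482 + 417 = 899)
k(s, I) = I*s
-1461504 - (k(N(2), J) + (461 + 272)*200) = -1461504 - (899*(-15 + 2) + (461 + 272)*200) = -1461504 - (899*(-13) + 733*200) = -1461504 - (-11687 + 146600) = -1461504 - 1*134913 = -1461504 - 134913 = -1596417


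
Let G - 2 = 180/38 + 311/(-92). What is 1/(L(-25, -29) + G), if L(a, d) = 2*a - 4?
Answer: -1748/88525 ≈ -0.019746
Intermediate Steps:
L(a, d) = -4 + 2*a
G = 5867/1748 (G = 2 + (180/38 + 311/(-92)) = 2 + (180*(1/38) + 311*(-1/92)) = 2 + (90/19 - 311/92) = 2 + 2371/1748 = 5867/1748 ≈ 3.3564)
1/(L(-25, -29) + G) = 1/((-4 + 2*(-25)) + 5867/1748) = 1/((-4 - 50) + 5867/1748) = 1/(-54 + 5867/1748) = 1/(-88525/1748) = -1748/88525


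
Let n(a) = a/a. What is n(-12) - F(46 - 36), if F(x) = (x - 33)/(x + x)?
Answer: 43/20 ≈ 2.1500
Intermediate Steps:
n(a) = 1
F(x) = (-33 + x)/(2*x) (F(x) = (-33 + x)/((2*x)) = (-33 + x)*(1/(2*x)) = (-33 + x)/(2*x))
n(-12) - F(46 - 36) = 1 - (-33 + (46 - 36))/(2*(46 - 36)) = 1 - (-33 + 10)/(2*10) = 1 - (-23)/(2*10) = 1 - 1*(-23/20) = 1 + 23/20 = 43/20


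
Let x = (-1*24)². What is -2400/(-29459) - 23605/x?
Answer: -693997295/16968384 ≈ -40.899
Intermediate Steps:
x = 576 (x = (-24)² = 576)
-2400/(-29459) - 23605/x = -2400/(-29459) - 23605/576 = -2400*(-1/29459) - 23605*1/576 = 2400/29459 - 23605/576 = -693997295/16968384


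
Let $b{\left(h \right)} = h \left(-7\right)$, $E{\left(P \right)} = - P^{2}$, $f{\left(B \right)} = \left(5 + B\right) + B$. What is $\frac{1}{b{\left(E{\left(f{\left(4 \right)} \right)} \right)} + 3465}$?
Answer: $\frac{1}{4648} \approx 0.00021515$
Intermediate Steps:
$f{\left(B \right)} = 5 + 2 B$
$b{\left(h \right)} = - 7 h$
$\frac{1}{b{\left(E{\left(f{\left(4 \right)} \right)} \right)} + 3465} = \frac{1}{- 7 \left(- \left(5 + 2 \cdot 4\right)^{2}\right) + 3465} = \frac{1}{- 7 \left(- \left(5 + 8\right)^{2}\right) + 3465} = \frac{1}{- 7 \left(- 13^{2}\right) + 3465} = \frac{1}{- 7 \left(\left(-1\right) 169\right) + 3465} = \frac{1}{\left(-7\right) \left(-169\right) + 3465} = \frac{1}{1183 + 3465} = \frac{1}{4648}$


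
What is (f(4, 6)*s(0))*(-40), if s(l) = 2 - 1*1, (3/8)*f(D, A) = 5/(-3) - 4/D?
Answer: 2560/9 ≈ 284.44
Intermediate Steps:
f(D, A) = -40/9 - 32/(3*D) (f(D, A) = 8*(5/(-3) - 4/D)/3 = 8*(5*(-⅓) - 4/D)/3 = 8*(-5/3 - 4/D)/3 = -40/9 - 32/(3*D))
s(l) = 1 (s(l) = 2 - 1 = 1)
(f(4, 6)*s(0))*(-40) = (((8/9)*(-12 - 5*4)/4)*1)*(-40) = (((8/9)*(¼)*(-12 - 20))*1)*(-40) = (((8/9)*(¼)*(-32))*1)*(-40) = -64/9*1*(-40) = -64/9*(-40) = 2560/9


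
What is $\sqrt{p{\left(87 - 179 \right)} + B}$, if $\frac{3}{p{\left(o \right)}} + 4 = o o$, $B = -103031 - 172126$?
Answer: $\frac{i \sqrt{547039630995}}{1410} \approx 524.55 i$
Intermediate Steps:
$B = -275157$ ($B = -103031 - 172126 = -275157$)
$p{\left(o \right)} = \frac{3}{-4 + o^{2}}$ ($p{\left(o \right)} = \frac{3}{-4 + o o} = \frac{3}{-4 + o^{2}}$)
$\sqrt{p{\left(87 - 179 \right)} + B} = \sqrt{\frac{3}{-4 + \left(87 - 179\right)^{2}} - 275157} = \sqrt{\frac{3}{-4 + \left(-92\right)^{2}} - 275157} = \sqrt{\frac{3}{-4 + 8464} - 275157} = \sqrt{\frac{3}{8460} - 275157} = \sqrt{3 \cdot \frac{1}{8460} - 275157} = \sqrt{\frac{1}{2820} - 275157} = \sqrt{- \frac{775942739}{2820}} = \frac{i \sqrt{547039630995}}{1410}$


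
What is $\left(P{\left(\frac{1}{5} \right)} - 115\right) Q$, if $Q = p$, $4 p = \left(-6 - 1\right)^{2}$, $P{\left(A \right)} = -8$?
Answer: $- \frac{6027}{4} \approx -1506.8$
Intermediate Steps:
$p = \frac{49}{4}$ ($p = \frac{\left(-6 - 1\right)^{2}}{4} = \frac{\left(-7\right)^{2}}{4} = \frac{1}{4} \cdot 49 = \frac{49}{4} \approx 12.25$)
$Q = \frac{49}{4} \approx 12.25$
$\left(P{\left(\frac{1}{5} \right)} - 115\right) Q = \left(-8 - 115\right) \frac{49}{4} = \left(-123\right) \frac{49}{4} = - \frac{6027}{4}$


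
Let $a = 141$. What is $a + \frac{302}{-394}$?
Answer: $\frac{27626}{197} \approx 140.23$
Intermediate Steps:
$a + \frac{302}{-394} = 141 + \frac{302}{-394} = 141 + 302 \left(- \frac{1}{394}\right) = 141 - \frac{151}{197} = \frac{27626}{197}$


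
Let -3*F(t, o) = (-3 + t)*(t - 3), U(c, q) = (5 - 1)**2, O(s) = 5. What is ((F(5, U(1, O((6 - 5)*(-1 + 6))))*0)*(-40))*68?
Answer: 0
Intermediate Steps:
U(c, q) = 16 (U(c, q) = 4**2 = 16)
F(t, o) = -(-3 + t)**2/3 (F(t, o) = -(-3 + t)*(t - 3)/3 = -(-3 + t)*(-3 + t)/3 = -(-3 + t)**2/3)
((F(5, U(1, O((6 - 5)*(-1 + 6))))*0)*(-40))*68 = ((-(-3 + 5)**2/3*0)*(-40))*68 = ((-1/3*2**2*0)*(-40))*68 = ((-1/3*4*0)*(-40))*68 = (-4/3*0*(-40))*68 = (0*(-40))*68 = 0*68 = 0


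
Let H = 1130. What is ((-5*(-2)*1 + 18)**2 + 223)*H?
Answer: 1137910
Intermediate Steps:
((-5*(-2)*1 + 18)**2 + 223)*H = ((-5*(-2)*1 + 18)**2 + 223)*1130 = ((10*1 + 18)**2 + 223)*1130 = ((10 + 18)**2 + 223)*1130 = (28**2 + 223)*1130 = (784 + 223)*1130 = 1007*1130 = 1137910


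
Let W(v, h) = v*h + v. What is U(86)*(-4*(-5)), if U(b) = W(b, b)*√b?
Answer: 149640*√86 ≈ 1.3877e+6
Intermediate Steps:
W(v, h) = v + h*v (W(v, h) = h*v + v = v + h*v)
U(b) = b^(3/2)*(1 + b) (U(b) = (b*(1 + b))*√b = b^(3/2)*(1 + b))
U(86)*(-4*(-5)) = (86^(3/2)*(1 + 86))*(-4*(-5)) = ((86*√86)*87)*20 = (7482*√86)*20 = 149640*√86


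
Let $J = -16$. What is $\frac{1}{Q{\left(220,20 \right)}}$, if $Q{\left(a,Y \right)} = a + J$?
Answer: $\frac{1}{204} \approx 0.004902$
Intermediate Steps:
$Q{\left(a,Y \right)} = -16 + a$ ($Q{\left(a,Y \right)} = a - 16 = -16 + a$)
$\frac{1}{Q{\left(220,20 \right)}} = \frac{1}{-16 + 220} = \frac{1}{204}$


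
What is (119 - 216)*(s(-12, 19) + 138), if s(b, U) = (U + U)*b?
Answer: 30846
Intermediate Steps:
s(b, U) = 2*U*b (s(b, U) = (2*U)*b = 2*U*b)
(119 - 216)*(s(-12, 19) + 138) = (119 - 216)*(2*19*(-12) + 138) = -97*(-456 + 138) = -97*(-318) = 30846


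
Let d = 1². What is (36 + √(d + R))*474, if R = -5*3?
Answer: 17064 + 474*I*√14 ≈ 17064.0 + 1773.5*I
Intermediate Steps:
R = -15
d = 1
(36 + √(d + R))*474 = (36 + √(1 - 15))*474 = (36 + √(-14))*474 = (36 + I*√14)*474 = 17064 + 474*I*√14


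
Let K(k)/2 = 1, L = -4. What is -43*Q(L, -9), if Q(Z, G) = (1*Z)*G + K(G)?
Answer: -1634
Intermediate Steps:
K(k) = 2 (K(k) = 2*1 = 2)
Q(Z, G) = 2 + G*Z (Q(Z, G) = (1*Z)*G + 2 = Z*G + 2 = G*Z + 2 = 2 + G*Z)
-43*Q(L, -9) = -43*(2 - 9*(-4)) = -43*(2 + 36) = -43*38 = -1634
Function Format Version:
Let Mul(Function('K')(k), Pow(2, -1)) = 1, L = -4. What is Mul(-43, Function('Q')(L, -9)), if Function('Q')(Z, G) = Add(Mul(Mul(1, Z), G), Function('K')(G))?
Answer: -1634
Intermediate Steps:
Function('K')(k) = 2 (Function('K')(k) = Mul(2, 1) = 2)
Function('Q')(Z, G) = Add(2, Mul(G, Z)) (Function('Q')(Z, G) = Add(Mul(Mul(1, Z), G), 2) = Add(Mul(Z, G), 2) = Add(Mul(G, Z), 2) = Add(2, Mul(G, Z)))
Mul(-43, Function('Q')(L, -9)) = Mul(-43, Add(2, Mul(-9, -4))) = Mul(-43, Add(2, 36)) = Mul(-43, 38) = -1634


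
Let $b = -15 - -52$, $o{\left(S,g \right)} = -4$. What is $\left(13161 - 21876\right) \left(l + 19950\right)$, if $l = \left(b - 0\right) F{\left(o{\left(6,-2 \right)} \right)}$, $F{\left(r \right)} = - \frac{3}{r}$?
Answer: $- \frac{696424365}{4} \approx -1.7411 \cdot 10^{8}$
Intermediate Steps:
$b = 37$ ($b = -15 + 52 = 37$)
$l = \frac{111}{4}$ ($l = \left(37 - 0\right) \left(- \frac{3}{-4}\right) = \left(37 + 0\right) \left(\left(-3\right) \left(- \frac{1}{4}\right)\right) = 37 \cdot \frac{3}{4} = \frac{111}{4} \approx 27.75$)
$\left(13161 - 21876\right) \left(l + 19950\right) = \left(13161 - 21876\right) \left(\frac{111}{4} + 19950\right) = \left(-8715\right) \frac{79911}{4} = - \frac{696424365}{4}$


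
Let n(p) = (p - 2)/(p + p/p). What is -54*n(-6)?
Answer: -432/5 ≈ -86.400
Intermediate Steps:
n(p) = (-2 + p)/(1 + p) (n(p) = (-2 + p)/(p + 1) = (-2 + p)/(1 + p))
-54*n(-6) = -54*(-2 - 6)/(1 - 6) = -54*(-8)/(-5) = -(-54)*(-8)/5 = -54*8/5 = -432/5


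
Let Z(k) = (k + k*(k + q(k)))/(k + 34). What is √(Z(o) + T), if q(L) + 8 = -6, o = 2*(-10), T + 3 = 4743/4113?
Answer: √463541498/3199 ≈ 6.7302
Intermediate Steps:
T = -844/457 (T = -3 + 4743/4113 = -3 + 4743*(1/4113) = -3 + 527/457 = -844/457 ≈ -1.8468)
o = -20
q(L) = -14 (q(L) = -8 - 6 = -14)
Z(k) = (k + k*(-14 + k))/(34 + k) (Z(k) = (k + k*(k - 14))/(k + 34) = (k + k*(-14 + k))/(34 + k))
√(Z(o) + T) = √(-20*(-13 - 20)/(34 - 20) - 844/457) = √(-20*(-33)/14 - 844/457) = √(-20*1/14*(-33) - 844/457) = √(330/7 - 844/457) = √(144902/3199) = √463541498/3199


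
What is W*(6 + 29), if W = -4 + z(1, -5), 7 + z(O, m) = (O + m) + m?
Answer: -700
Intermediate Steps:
z(O, m) = -7 + O + 2*m (z(O, m) = -7 + ((O + m) + m) = -7 + (O + 2*m) = -7 + O + 2*m)
W = -20 (W = -4 + (-7 + 1 + 2*(-5)) = -4 + (-7 + 1 - 10) = -4 - 16 = -20)
W*(6 + 29) = -20*(6 + 29) = -20*35 = -700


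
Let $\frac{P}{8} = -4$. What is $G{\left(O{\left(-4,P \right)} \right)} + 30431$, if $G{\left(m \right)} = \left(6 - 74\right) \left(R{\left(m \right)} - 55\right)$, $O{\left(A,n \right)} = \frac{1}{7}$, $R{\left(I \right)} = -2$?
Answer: $34307$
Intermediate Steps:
$P = -32$ ($P = 8 \left(-4\right) = -32$)
$O{\left(A,n \right)} = \frac{1}{7}$
$G{\left(m \right)} = 3876$ ($G{\left(m \right)} = \left(6 - 74\right) \left(-2 - 55\right) = \left(-68\right) \left(-57\right) = 3876$)
$G{\left(O{\left(-4,P \right)} \right)} + 30431 = 3876 + 30431 = 34307$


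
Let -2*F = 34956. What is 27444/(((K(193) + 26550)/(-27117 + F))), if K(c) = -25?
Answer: -244773036/5305 ≈ -46140.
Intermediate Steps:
F = -17478 (F = -½*34956 = -17478)
27444/(((K(193) + 26550)/(-27117 + F))) = 27444/(((-25 + 26550)/(-27117 - 17478))) = 27444/((26525/(-44595))) = 27444/((26525*(-1/44595))) = 27444/(-5305/8919) = 27444*(-8919/5305) = -244773036/5305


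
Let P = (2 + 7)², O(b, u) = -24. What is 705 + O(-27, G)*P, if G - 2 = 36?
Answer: -1239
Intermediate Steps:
G = 38 (G = 2 + 36 = 38)
P = 81 (P = 9² = 81)
705 + O(-27, G)*P = 705 - 24*81 = 705 - 1944 = -1239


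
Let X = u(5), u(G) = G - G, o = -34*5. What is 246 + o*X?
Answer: 246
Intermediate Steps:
o = -170
u(G) = 0
X = 0
246 + o*X = 246 - 170*0 = 246 + 0 = 246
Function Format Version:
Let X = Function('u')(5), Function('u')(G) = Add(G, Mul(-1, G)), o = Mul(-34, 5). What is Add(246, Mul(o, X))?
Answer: 246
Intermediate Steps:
o = -170
Function('u')(G) = 0
X = 0
Add(246, Mul(o, X)) = Add(246, Mul(-170, 0)) = Add(246, 0) = 246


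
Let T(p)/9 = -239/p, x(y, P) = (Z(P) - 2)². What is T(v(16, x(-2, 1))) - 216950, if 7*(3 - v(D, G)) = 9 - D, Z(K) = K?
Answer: -869951/4 ≈ -2.1749e+5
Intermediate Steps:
x(y, P) = (-2 + P)² (x(y, P) = (P - 2)² = (-2 + P)²)
v(D, G) = 12/7 + D/7 (v(D, G) = 3 - (9 - D)/7 = 3 + (-9/7 + D/7) = 12/7 + D/7)
T(p) = -2151/p (T(p) = 9*(-239/p) = -2151/p)
T(v(16, x(-2, 1))) - 216950 = -2151/(12/7 + (⅐)*16) - 216950 = -2151/(12/7 + 16/7) - 216950 = -2151/4 - 216950 = -869951/4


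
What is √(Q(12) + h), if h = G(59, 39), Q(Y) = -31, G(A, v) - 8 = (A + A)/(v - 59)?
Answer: 17*I*√10/10 ≈ 5.3759*I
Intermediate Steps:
G(A, v) = 8 + 2*A/(-59 + v) (G(A, v) = 8 + (A + A)/(v - 59) = 8 + (2*A)/(-59 + v) = 8 + 2*A/(-59 + v))
h = 21/10 (h = 2*(-236 + 59 + 4*39)/(-59 + 39) = 2*(-236 + 59 + 156)/(-20) = 2*(-1/20)*(-21) = 21/10 ≈ 2.1000)
√(Q(12) + h) = √(-31 + 21/10) = √(-289/10) = 17*I*√10/10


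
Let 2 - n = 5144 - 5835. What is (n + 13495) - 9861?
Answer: 4327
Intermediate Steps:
n = 693 (n = 2 - (5144 - 5835) = 2 - 1*(-691) = 2 + 691 = 693)
(n + 13495) - 9861 = (693 + 13495) - 9861 = 14188 - 9861 = 4327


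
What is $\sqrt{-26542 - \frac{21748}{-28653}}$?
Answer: $\frac{i \sqrt{21790210458234}}{28653} \approx 162.91 i$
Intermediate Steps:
$\sqrt{-26542 - \frac{21748}{-28653}} = \sqrt{-26542 - - \frac{21748}{28653}} = \sqrt{-26542 + \frac{21748}{28653}} = \sqrt{- \frac{760486178}{28653}} = \frac{i \sqrt{21790210458234}}{28653}$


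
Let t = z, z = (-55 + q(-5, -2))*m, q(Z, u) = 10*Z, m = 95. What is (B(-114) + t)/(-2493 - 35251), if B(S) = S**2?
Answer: -3021/37744 ≈ -0.080039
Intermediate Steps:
z = -9975 (z = (-55 + 10*(-5))*95 = (-55 - 50)*95 = -105*95 = -9975)
t = -9975
(B(-114) + t)/(-2493 - 35251) = ((-114)**2 - 9975)/(-2493 - 35251) = (12996 - 9975)/(-37744) = 3021*(-1/37744) = -3021/37744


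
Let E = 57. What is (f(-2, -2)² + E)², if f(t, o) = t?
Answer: 3721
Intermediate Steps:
(f(-2, -2)² + E)² = ((-2)² + 57)² = (4 + 57)² = 61² = 3721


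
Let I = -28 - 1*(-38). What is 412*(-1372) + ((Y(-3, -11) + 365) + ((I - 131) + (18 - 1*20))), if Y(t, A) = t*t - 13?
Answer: -565026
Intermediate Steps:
I = 10 (I = -28 + 38 = 10)
Y(t, A) = -13 + t² (Y(t, A) = t² - 13 = -13 + t²)
412*(-1372) + ((Y(-3, -11) + 365) + ((I - 131) + (18 - 1*20))) = 412*(-1372) + (((-13 + (-3)²) + 365) + ((10 - 131) + (18 - 1*20))) = -565264 + (((-13 + 9) + 365) + (-121 + (18 - 20))) = -565264 + ((-4 + 365) + (-121 - 2)) = -565264 + (361 - 123) = -565264 + 238 = -565026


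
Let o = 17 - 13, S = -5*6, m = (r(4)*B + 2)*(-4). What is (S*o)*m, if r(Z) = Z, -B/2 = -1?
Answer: 4800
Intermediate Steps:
B = 2 (B = -2*(-1) = 2)
m = -40 (m = (4*2 + 2)*(-4) = (8 + 2)*(-4) = 10*(-4) = -40)
S = -30
o = 4
(S*o)*m = -30*4*(-40) = -120*(-40) = 4800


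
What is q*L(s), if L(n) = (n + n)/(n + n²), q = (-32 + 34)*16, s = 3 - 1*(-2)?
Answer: 32/3 ≈ 10.667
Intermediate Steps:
s = 5 (s = 3 + 2 = 5)
q = 32 (q = 2*16 = 32)
L(n) = 2*n/(n + n²) (L(n) = (2*n)/(n + n²) = 2*n/(n + n²))
q*L(s) = 32*(2/(1 + 5)) = 32*(2/6) = 32*(2*(⅙)) = 32*(⅓) = 32/3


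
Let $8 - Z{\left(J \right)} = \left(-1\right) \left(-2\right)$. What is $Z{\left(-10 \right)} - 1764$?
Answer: $-1758$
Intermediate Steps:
$Z{\left(J \right)} = 6$ ($Z{\left(J \right)} = 8 - \left(-1\right) \left(-2\right) = 8 - 2 = 6$)
$Z{\left(-10 \right)} - 1764 = 6 - 1764 = -1758$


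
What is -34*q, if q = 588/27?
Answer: -6664/9 ≈ -740.44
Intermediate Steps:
q = 196/9 (q = 588*(1/27) = 196/9 ≈ 21.778)
-34*q = -34*196/9 = -6664/9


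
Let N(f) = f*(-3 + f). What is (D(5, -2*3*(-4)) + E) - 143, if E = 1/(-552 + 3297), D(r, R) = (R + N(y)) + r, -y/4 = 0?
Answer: -312929/2745 ≈ -114.00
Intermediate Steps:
y = 0 (y = -4*0 = 0)
D(r, R) = R + r (D(r, R) = (R + 0*(-3 + 0)) + r = (R + 0*(-3)) + r = (R + 0) + r = R + r)
E = 1/2745 ≈ 0.00036430
(D(5, -2*3*(-4)) + E) - 143 = ((-2*3*(-4) + 5) + 1/2745) - 143 = ((-6*(-4) + 5) + 1/2745) - 143 = ((24 + 5) + 1/2745) - 143 = (29 + 1/2745) - 143 = 79606/2745 - 143 = -312929/2745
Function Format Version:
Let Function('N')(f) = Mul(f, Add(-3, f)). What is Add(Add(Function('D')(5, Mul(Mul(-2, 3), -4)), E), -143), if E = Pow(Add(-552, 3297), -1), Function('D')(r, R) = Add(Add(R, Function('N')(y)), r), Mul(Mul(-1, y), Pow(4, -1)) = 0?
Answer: Rational(-312929, 2745) ≈ -114.00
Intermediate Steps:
y = 0 (y = Mul(-4, 0) = 0)
Function('D')(r, R) = Add(R, r) (Function('D')(r, R) = Add(Add(R, Mul(0, Add(-3, 0))), r) = Add(Add(R, Mul(0, -3)), r) = Add(Add(R, 0), r) = Add(R, r))
E = Rational(1, 2745) (E = Pow(2745, -1) = Rational(1, 2745) ≈ 0.00036430)
Add(Add(Function('D')(5, Mul(Mul(-2, 3), -4)), E), -143) = Add(Add(Add(Mul(Mul(-2, 3), -4), 5), Rational(1, 2745)), -143) = Add(Add(Add(Mul(-6, -4), 5), Rational(1, 2745)), -143) = Add(Add(Add(24, 5), Rational(1, 2745)), -143) = Add(Add(29, Rational(1, 2745)), -143) = Add(Rational(79606, 2745), -143) = Rational(-312929, 2745)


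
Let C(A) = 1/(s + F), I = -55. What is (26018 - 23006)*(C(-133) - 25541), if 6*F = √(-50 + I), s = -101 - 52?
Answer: -21612807800988/280943 - 6024*I*√105/280943 ≈ -7.693e+7 - 0.21972*I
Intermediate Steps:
s = -153
F = I*√105/6 (F = √(-50 - 55)/6 = √(-105)/6 = (I*√105)/6 = I*√105/6 ≈ 1.7078*I)
C(A) = 1/(-153 + I*√105/6)
(26018 - 23006)*(C(-133) - 25541) = (26018 - 23006)*((-1836/280943 - 2*I*√105/280943) - 25541) = 3012*(-7175566999/280943 - 2*I*√105/280943) = -21612807800988/280943 - 6024*I*√105/280943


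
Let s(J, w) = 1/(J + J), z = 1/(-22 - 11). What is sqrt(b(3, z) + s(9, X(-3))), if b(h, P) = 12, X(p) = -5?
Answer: sqrt(434)/6 ≈ 3.4721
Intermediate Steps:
z = -1/33 (z = 1/(-33) = -1/33 ≈ -0.030303)
s(J, w) = 1/(2*J)
sqrt(b(3, z) + s(9, X(-3))) = sqrt(12 + (1/2)/9) = sqrt(12 + (1/2)*(1/9)) = sqrt(12 + 1/18) = sqrt(217/18) = sqrt(434)/6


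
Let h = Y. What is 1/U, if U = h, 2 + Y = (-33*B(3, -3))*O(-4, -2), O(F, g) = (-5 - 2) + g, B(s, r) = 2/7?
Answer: 7/580 ≈ 0.012069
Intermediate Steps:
B(s, r) = 2/7 (B(s, r) = 2*(1/7) = 2/7)
O(F, g) = -7 + g
Y = 580/7 (Y = -2 + (-33*2/7)*(-7 - 2) = -2 - 66/7*(-9) = -2 + 594/7 = 580/7 ≈ 82.857)
h = 580/7 ≈ 82.857
U = 580/7 ≈ 82.857
1/U = 1/(580/7) = 7/580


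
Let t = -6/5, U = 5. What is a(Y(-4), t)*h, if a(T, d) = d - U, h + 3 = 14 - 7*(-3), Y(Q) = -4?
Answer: -992/5 ≈ -198.40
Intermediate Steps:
h = 32 (h = -3 + (14 - 7*(-3)) = -3 + (14 + 21) = -3 + 35 = 32)
t = -6/5 (t = -6*⅕ = -6/5 ≈ -1.2000)
a(T, d) = -5 + d (a(T, d) = d - 1*5 = d - 5 = -5 + d)
a(Y(-4), t)*h = (-5 - 6/5)*32 = -31/5*32 = -992/5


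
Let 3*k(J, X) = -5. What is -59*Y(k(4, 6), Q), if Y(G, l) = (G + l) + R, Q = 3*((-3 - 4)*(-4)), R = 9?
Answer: -16166/3 ≈ -5388.7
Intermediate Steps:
k(J, X) = -5/3 (k(J, X) = (⅓)*(-5) = -5/3)
Q = 84 (Q = 3*(-7*(-4)) = 3*28 = 84)
Y(G, l) = 9 + G + l (Y(G, l) = (G + l) + 9 = 9 + G + l)
-59*Y(k(4, 6), Q) = -59*(9 - 5/3 + 84) = -59*274/3 = -16166/3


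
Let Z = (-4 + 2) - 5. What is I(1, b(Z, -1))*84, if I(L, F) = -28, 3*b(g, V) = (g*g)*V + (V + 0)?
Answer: -2352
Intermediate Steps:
Z = -7 (Z = -2 - 5 = -7)
b(g, V) = V/3 + V*g²/3 (b(g, V) = ((g*g)*V + (V + 0))/3 = (g²*V + V)/3 = (V*g² + V)/3 = (V + V*g²)/3 = V/3 + V*g²/3)
I(1, b(Z, -1))*84 = -28*84 = -2352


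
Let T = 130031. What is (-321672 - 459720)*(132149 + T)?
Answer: -204865354560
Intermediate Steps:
(-321672 - 459720)*(132149 + T) = (-321672 - 459720)*(132149 + 130031) = -781392*262180 = -204865354560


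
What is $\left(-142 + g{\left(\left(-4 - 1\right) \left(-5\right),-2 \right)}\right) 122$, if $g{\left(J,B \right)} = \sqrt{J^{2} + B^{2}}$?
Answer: $-17324 + 122 \sqrt{629} \approx -14264.0$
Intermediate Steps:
$g{\left(J,B \right)} = \sqrt{B^{2} + J^{2}}$
$\left(-142 + g{\left(\left(-4 - 1\right) \left(-5\right),-2 \right)}\right) 122 = \left(-142 + \sqrt{\left(-2\right)^{2} + \left(\left(-4 - 1\right) \left(-5\right)\right)^{2}}\right) 122 = \left(-142 + \sqrt{4 + \left(\left(-5\right) \left(-5\right)\right)^{2}}\right) 122 = \left(-142 + \sqrt{4 + 25^{2}}\right) 122 = \left(-142 + \sqrt{4 + 625}\right) 122 = \left(-142 + \sqrt{629}\right) 122 = -17324 + 122 \sqrt{629}$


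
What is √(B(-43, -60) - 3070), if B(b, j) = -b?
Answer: I*√3027 ≈ 55.018*I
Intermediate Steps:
√(B(-43, -60) - 3070) = √(-1*(-43) - 3070) = √(43 - 3070) = √(-3027) = I*√3027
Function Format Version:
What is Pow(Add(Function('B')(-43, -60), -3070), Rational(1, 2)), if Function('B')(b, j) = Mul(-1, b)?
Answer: Mul(I, Pow(3027, Rational(1, 2))) ≈ Mul(55.018, I)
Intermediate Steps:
Pow(Add(Function('B')(-43, -60), -3070), Rational(1, 2)) = Pow(Add(Mul(-1, -43), -3070), Rational(1, 2)) = Pow(Add(43, -3070), Rational(1, 2)) = Pow(-3027, Rational(1, 2)) = Mul(I, Pow(3027, Rational(1, 2)))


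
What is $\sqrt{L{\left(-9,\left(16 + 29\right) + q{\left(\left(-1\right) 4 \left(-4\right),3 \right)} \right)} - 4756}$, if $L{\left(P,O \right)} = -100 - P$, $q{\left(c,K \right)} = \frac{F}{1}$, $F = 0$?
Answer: $i \sqrt{4847} \approx 69.62 i$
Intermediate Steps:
$q{\left(c,K \right)} = 0$ ($q{\left(c,K \right)} = \frac{0}{1} = 0 \cdot 1 = 0$)
$\sqrt{L{\left(-9,\left(16 + 29\right) + q{\left(\left(-1\right) 4 \left(-4\right),3 \right)} \right)} - 4756} = \sqrt{\left(-100 - -9\right) - 4756} = \sqrt{\left(-100 + 9\right) - 4756} = \sqrt{-91 - 4756} = \sqrt{-4847} = i \sqrt{4847}$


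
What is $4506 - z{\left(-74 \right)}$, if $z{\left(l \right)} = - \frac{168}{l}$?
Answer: $\frac{166638}{37} \approx 4503.7$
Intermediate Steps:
$4506 - z{\left(-74 \right)} = 4506 - - \frac{168}{-74} = 4506 - \left(-168\right) \left(- \frac{1}{74}\right) = 4506 - \frac{84}{37} = \frac{166638}{37}$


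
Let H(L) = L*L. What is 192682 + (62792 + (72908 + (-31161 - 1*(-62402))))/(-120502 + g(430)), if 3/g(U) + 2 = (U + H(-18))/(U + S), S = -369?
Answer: 14673993174530/76157081 ≈ 1.9268e+5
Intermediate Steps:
H(L) = L**2
g(U) = 3/(-2 + (324 + U)/(-369 + U)) (g(U) = 3/(-2 + (U + (-18)**2)/(U - 369)) = 3/(-2 + (U + 324)/(-369 + U)) = 3/(-2 + (324 + U)/(-369 + U)))
192682 + (62792 + (72908 + (-31161 - 1*(-62402))))/(-120502 + g(430)) = 192682 + (62792 + (72908 + (-31161 - 1*(-62402))))/(-120502 + 3*(369 - 1*430)/(-1062 + 430)) = 192682 + (62792 + (72908 + (-31161 + 62402)))/(-120502 + 3*(369 - 430)/(-632)) = 192682 + (62792 + (72908 + 31241))/(-120502 + 3*(-1/632)*(-61)) = 192682 + (62792 + 104149)/(-120502 + 183/632) = 192682 + 166941/(-76157081/632) = 192682 + 166941*(-632/76157081) = 192682 - 105506712/76157081 = 14673993174530/76157081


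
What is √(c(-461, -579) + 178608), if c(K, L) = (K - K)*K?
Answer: 244*√3 ≈ 422.62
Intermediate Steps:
c(K, L) = 0 (c(K, L) = 0*K = 0)
√(c(-461, -579) + 178608) = √(0 + 178608) = √178608 = 244*√3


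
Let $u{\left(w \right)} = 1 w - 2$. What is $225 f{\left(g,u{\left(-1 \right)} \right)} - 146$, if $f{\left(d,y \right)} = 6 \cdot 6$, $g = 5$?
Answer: $7954$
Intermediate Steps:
$u{\left(w \right)} = -2 + w$ ($u{\left(w \right)} = w - 2 = -2 + w$)
$f{\left(d,y \right)} = 36$
$225 f{\left(g,u{\left(-1 \right)} \right)} - 146 = 225 \cdot 36 - 146 = 8100 - 146 = 7954$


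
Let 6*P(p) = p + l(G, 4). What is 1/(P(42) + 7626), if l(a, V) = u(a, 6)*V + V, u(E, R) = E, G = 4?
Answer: 3/22909 ≈ 0.00013095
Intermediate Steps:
l(a, V) = V + V*a (l(a, V) = a*V + V = V*a + V = V + V*a)
P(p) = 10/3 + p/6 (P(p) = (p + 4*(1 + 4))/6 = (p + 4*5)/6 = (p + 20)/6 = (20 + p)/6 = 10/3 + p/6)
1/(P(42) + 7626) = 1/((10/3 + (⅙)*42) + 7626) = 1/((10/3 + 7) + 7626) = 1/(31/3 + 7626) = 1/(22909/3) = 3/22909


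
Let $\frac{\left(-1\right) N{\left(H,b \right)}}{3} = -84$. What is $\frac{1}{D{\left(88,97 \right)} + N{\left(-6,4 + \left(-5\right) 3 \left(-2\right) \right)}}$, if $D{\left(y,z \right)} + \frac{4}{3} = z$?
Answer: $\frac{3}{1043} \approx 0.0028763$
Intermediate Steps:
$D{\left(y,z \right)} = - \frac{4}{3} + z$
$N{\left(H,b \right)} = 252$ ($N{\left(H,b \right)} = \left(-3\right) \left(-84\right) = 252$)
$\frac{1}{D{\left(88,97 \right)} + N{\left(-6,4 + \left(-5\right) 3 \left(-2\right) \right)}} = \frac{1}{\left(- \frac{4}{3} + 97\right) + 252} = \frac{1}{\frac{287}{3} + 252} = \frac{1}{\frac{1043}{3}} = \frac{3}{1043}$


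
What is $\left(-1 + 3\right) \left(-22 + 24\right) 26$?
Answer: $104$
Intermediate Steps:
$\left(-1 + 3\right) \left(-22 + 24\right) 26 = 2 \cdot 2 \cdot 26 = 4 \cdot 26 = 104$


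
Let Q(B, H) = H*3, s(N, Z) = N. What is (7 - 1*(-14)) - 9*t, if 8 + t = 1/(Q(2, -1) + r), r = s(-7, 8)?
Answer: 939/10 ≈ 93.900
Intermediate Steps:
r = -7
Q(B, H) = 3*H
t = -81/10 (t = -8 + 1/(3*(-1) - 7) = -8 + 1/(-3 - 7) = -8 + 1/(-10) = -8 - ⅒ = -81/10 ≈ -8.1000)
(7 - 1*(-14)) - 9*t = (7 - 1*(-14)) - 9*(-81/10) = (7 + 14) + 729/10 = 21 + 729/10 = 939/10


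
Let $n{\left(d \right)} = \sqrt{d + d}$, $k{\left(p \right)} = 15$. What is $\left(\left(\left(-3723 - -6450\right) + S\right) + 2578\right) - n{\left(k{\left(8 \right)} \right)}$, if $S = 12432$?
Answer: $17737 - \sqrt{30} \approx 17732.0$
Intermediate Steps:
$n{\left(d \right)} = \sqrt{2} \sqrt{d}$ ($n{\left(d \right)} = \sqrt{2 d} = \sqrt{2} \sqrt{d}$)
$\left(\left(\left(-3723 - -6450\right) + S\right) + 2578\right) - n{\left(k{\left(8 \right)} \right)} = \left(\left(\left(-3723 - -6450\right) + 12432\right) + 2578\right) - \sqrt{2} \sqrt{15} = \left(\left(\left(-3723 + 6450\right) + 12432\right) + 2578\right) - \sqrt{30} = \left(\left(2727 + 12432\right) + 2578\right) - \sqrt{30} = \left(15159 + 2578\right) - \sqrt{30} = 17737 - \sqrt{30}$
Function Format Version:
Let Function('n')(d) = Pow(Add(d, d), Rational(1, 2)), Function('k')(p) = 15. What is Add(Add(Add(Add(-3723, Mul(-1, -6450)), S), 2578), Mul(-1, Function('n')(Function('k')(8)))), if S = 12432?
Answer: Add(17737, Mul(-1, Pow(30, Rational(1, 2)))) ≈ 17732.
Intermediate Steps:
Function('n')(d) = Mul(Pow(2, Rational(1, 2)), Pow(d, Rational(1, 2))) (Function('n')(d) = Pow(Mul(2, d), Rational(1, 2)) = Mul(Pow(2, Rational(1, 2)), Pow(d, Rational(1, 2))))
Add(Add(Add(Add(-3723, Mul(-1, -6450)), S), 2578), Mul(-1, Function('n')(Function('k')(8)))) = Add(Add(Add(Add(-3723, Mul(-1, -6450)), 12432), 2578), Mul(-1, Mul(Pow(2, Rational(1, 2)), Pow(15, Rational(1, 2))))) = Add(Add(Add(Add(-3723, 6450), 12432), 2578), Mul(-1, Pow(30, Rational(1, 2)))) = Add(Add(Add(2727, 12432), 2578), Mul(-1, Pow(30, Rational(1, 2)))) = Add(Add(15159, 2578), Mul(-1, Pow(30, Rational(1, 2)))) = Add(17737, Mul(-1, Pow(30, Rational(1, 2))))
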